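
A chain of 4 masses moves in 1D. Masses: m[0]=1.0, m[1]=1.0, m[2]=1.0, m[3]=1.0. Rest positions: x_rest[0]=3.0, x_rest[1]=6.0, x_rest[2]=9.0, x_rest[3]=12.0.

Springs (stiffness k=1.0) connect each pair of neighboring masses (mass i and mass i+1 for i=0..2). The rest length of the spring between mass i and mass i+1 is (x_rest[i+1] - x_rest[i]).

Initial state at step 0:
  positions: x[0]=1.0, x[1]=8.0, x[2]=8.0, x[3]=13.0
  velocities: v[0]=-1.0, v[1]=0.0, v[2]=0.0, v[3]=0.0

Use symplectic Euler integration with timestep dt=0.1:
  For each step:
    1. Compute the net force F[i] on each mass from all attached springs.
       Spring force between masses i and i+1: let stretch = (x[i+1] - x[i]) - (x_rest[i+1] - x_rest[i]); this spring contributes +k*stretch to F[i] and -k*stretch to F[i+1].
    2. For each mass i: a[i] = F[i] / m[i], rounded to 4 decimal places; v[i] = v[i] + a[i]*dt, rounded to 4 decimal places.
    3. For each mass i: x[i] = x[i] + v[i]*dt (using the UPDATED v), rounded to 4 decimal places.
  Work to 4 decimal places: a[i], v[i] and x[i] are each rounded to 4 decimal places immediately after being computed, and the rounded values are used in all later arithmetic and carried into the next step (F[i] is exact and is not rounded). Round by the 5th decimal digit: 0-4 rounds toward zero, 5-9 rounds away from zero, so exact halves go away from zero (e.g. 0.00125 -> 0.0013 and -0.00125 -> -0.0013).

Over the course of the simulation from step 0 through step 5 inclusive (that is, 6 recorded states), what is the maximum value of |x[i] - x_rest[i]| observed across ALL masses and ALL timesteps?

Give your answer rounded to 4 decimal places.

Answer: 2.0801

Derivation:
Step 0: x=[1.0000 8.0000 8.0000 13.0000] v=[-1.0000 0.0000 0.0000 0.0000]
Step 1: x=[0.9400 7.9300 8.0500 12.9800] v=[-0.6000 -0.7000 0.5000 -0.2000]
Step 2: x=[0.9199 7.7913 8.1481 12.9407] v=[-0.2010 -1.3870 0.9810 -0.3930]
Step 3: x=[0.9385 7.5875 8.2906 12.8835] v=[0.1861 -2.0385 1.4246 -0.5723]
Step 4: x=[0.9936 7.3242 8.4720 12.8103] v=[0.5510 -2.6331 1.8136 -0.7316]
Step 5: x=[1.0820 7.0091 8.6853 12.7238] v=[0.8841 -3.1514 2.1327 -0.8654]
Max displacement = 2.0801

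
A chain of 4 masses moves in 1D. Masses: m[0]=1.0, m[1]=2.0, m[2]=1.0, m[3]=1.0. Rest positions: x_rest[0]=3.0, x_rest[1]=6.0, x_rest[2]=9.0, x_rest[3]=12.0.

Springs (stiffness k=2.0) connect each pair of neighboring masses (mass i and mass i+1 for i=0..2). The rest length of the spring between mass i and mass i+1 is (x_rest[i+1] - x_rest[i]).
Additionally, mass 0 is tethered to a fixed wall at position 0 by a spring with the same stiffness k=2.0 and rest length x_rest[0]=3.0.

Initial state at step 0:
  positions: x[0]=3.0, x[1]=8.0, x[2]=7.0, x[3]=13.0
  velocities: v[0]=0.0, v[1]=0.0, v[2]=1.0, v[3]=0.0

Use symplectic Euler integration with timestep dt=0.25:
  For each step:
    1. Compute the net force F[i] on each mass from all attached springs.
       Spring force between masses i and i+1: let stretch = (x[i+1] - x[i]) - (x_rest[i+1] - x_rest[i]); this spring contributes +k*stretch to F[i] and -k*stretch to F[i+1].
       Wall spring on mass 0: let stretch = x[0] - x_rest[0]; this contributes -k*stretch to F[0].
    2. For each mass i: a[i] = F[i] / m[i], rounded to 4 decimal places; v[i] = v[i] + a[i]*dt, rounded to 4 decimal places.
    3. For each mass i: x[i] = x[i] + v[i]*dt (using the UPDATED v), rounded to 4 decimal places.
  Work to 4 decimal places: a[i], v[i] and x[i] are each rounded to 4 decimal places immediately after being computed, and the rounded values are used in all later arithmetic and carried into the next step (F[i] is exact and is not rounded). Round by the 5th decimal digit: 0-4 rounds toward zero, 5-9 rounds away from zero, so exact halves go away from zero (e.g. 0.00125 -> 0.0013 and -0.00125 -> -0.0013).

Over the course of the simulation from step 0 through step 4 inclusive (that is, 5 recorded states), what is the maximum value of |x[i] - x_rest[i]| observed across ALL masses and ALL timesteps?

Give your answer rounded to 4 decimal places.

Answer: 3.3045

Derivation:
Step 0: x=[3.0000 8.0000 7.0000 13.0000] v=[0.0000 0.0000 1.0000 0.0000]
Step 1: x=[3.2500 7.6250 8.1250 12.6250] v=[1.0000 -1.5000 4.5000 -1.5000]
Step 2: x=[3.6406 7.0078 9.7500 12.0625] v=[1.5625 -2.4688 6.5000 -2.2500]
Step 3: x=[3.9971 6.3515 11.3213 11.5859] v=[1.4258 -2.6251 6.2852 -1.9063]
Step 4: x=[4.1482 5.8587 12.3045 11.4513] v=[0.6045 -1.9713 3.9326 -0.5386]
Max displacement = 3.3045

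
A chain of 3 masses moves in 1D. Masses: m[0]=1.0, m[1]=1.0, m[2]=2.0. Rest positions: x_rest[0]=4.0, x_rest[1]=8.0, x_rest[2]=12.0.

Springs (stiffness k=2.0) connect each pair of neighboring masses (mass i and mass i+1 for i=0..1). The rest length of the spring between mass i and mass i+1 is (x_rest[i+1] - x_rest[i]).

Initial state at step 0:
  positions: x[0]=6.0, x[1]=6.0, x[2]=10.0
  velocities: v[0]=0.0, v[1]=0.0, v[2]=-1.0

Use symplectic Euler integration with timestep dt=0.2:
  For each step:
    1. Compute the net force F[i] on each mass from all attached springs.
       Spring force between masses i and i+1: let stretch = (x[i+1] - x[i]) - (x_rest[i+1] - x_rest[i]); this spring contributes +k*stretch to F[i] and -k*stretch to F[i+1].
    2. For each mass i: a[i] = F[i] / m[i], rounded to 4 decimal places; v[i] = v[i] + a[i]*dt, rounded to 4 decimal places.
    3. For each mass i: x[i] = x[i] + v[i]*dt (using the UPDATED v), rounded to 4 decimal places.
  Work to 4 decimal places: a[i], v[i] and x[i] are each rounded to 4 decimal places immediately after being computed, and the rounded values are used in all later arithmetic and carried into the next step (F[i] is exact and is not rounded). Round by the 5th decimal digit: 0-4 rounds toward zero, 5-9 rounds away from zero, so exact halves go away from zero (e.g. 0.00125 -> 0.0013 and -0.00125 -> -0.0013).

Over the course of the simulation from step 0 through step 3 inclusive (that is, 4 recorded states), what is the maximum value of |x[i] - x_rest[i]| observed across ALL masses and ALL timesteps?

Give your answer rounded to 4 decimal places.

Step 0: x=[6.0000 6.0000 10.0000] v=[0.0000 0.0000 -1.0000]
Step 1: x=[5.6800 6.3200 9.8000] v=[-1.6000 1.6000 -1.0000]
Step 2: x=[5.0912 6.8672 9.6208] v=[-2.9440 2.7360 -0.8960]
Step 3: x=[4.3245 7.4926 9.4915] v=[-3.8336 3.1270 -0.6467]
Max displacement = 2.5085

Answer: 2.5085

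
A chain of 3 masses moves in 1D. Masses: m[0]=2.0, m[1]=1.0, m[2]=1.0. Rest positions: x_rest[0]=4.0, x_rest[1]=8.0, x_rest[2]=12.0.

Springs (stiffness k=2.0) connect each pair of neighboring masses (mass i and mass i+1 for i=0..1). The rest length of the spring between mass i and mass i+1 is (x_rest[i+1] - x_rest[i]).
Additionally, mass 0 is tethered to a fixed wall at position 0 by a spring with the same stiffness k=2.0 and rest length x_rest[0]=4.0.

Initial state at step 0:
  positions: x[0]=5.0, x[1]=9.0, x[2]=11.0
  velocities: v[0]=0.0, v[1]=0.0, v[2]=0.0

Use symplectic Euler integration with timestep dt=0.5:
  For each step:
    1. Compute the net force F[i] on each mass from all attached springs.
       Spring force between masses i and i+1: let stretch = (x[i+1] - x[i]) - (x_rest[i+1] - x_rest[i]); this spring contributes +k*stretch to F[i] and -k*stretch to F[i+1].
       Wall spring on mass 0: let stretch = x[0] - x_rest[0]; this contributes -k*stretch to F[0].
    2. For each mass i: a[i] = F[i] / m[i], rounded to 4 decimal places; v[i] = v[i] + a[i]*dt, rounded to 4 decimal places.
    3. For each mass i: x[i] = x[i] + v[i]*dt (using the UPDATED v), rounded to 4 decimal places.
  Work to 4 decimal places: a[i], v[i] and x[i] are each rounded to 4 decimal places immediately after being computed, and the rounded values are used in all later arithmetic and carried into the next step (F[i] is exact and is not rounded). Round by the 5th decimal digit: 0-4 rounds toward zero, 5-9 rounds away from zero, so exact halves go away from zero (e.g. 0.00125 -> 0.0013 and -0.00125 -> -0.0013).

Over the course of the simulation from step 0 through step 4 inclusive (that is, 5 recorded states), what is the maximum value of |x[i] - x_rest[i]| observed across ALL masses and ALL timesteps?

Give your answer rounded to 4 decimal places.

Step 0: x=[5.0000 9.0000 11.0000] v=[0.0000 0.0000 0.0000]
Step 1: x=[4.7500 8.0000 12.0000] v=[-0.5000 -2.0000 2.0000]
Step 2: x=[4.1250 7.3750 13.0000] v=[-1.2500 -1.2500 2.0000]
Step 3: x=[3.2813 7.9375 13.1875] v=[-1.6875 1.1250 0.3750]
Step 4: x=[2.7813 8.7969 12.7500] v=[-1.0001 1.7188 -0.8750]
Max displacement = 1.2187

Answer: 1.2187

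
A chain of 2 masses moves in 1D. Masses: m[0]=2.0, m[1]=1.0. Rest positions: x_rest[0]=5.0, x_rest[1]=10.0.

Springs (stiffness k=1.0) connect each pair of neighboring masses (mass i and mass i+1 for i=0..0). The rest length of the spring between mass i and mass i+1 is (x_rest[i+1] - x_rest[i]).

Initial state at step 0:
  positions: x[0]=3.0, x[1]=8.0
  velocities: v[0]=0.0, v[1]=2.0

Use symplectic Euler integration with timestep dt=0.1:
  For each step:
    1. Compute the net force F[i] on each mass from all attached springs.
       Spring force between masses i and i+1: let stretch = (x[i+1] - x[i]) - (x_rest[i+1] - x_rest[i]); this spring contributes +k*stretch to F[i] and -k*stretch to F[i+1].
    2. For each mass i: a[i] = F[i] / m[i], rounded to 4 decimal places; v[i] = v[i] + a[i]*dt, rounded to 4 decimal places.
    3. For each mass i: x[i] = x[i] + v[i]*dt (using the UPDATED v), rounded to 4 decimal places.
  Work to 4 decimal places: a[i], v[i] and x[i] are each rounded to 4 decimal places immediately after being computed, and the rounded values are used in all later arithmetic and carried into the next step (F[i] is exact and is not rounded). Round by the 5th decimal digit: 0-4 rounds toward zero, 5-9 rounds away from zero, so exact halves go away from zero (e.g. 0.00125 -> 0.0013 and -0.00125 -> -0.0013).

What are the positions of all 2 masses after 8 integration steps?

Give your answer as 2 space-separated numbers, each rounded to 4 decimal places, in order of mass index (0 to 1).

Step 0: x=[3.0000 8.0000] v=[0.0000 2.0000]
Step 1: x=[3.0000 8.2000] v=[0.0000 2.0000]
Step 2: x=[3.0010 8.3980] v=[0.0100 1.9800]
Step 3: x=[3.0040 8.5920] v=[0.0299 1.9403]
Step 4: x=[3.0099 8.7802] v=[0.0593 1.8815]
Step 5: x=[3.0197 8.9607] v=[0.0978 1.8045]
Step 6: x=[3.0342 9.1317] v=[0.1449 1.7104]
Step 7: x=[3.0542 9.2918] v=[0.1998 1.6007]
Step 8: x=[3.0804 9.4395] v=[0.2617 1.4769]

Answer: 3.0804 9.4395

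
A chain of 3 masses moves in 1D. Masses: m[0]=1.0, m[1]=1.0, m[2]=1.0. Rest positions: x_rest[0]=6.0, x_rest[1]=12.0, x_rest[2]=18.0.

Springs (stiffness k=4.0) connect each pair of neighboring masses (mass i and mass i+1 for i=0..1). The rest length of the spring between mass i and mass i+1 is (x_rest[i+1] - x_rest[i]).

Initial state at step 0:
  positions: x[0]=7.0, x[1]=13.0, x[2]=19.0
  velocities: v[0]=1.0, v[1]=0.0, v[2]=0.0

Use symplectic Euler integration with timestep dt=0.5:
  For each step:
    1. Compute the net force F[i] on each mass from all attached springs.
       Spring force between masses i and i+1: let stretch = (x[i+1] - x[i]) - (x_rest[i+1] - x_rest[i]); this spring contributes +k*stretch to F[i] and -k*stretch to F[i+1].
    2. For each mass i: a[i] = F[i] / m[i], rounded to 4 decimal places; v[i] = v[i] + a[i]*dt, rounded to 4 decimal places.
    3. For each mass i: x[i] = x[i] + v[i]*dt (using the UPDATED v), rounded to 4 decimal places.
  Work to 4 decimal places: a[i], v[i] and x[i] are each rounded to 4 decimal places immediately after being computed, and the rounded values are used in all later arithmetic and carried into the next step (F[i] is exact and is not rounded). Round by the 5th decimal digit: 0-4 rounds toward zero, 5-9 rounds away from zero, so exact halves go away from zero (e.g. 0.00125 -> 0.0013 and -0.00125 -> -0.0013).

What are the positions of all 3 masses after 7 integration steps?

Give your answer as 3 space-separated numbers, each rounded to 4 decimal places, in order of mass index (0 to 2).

Answer: 8.5000 14.0000 20.0000

Derivation:
Step 0: x=[7.0000 13.0000 19.0000] v=[1.0000 0.0000 0.0000]
Step 1: x=[7.5000 13.0000 19.0000] v=[1.0000 0.0000 0.0000]
Step 2: x=[7.5000 13.5000 19.0000] v=[0.0000 1.0000 0.0000]
Step 3: x=[7.5000 13.5000 19.5000] v=[0.0000 0.0000 1.0000]
Step 4: x=[7.5000 13.5000 20.0000] v=[0.0000 0.0000 1.0000]
Step 5: x=[7.5000 14.0000 20.0000] v=[0.0000 1.0000 0.0000]
Step 6: x=[8.0000 14.0000 20.0000] v=[1.0000 0.0000 0.0000]
Step 7: x=[8.5000 14.0000 20.0000] v=[1.0000 0.0000 0.0000]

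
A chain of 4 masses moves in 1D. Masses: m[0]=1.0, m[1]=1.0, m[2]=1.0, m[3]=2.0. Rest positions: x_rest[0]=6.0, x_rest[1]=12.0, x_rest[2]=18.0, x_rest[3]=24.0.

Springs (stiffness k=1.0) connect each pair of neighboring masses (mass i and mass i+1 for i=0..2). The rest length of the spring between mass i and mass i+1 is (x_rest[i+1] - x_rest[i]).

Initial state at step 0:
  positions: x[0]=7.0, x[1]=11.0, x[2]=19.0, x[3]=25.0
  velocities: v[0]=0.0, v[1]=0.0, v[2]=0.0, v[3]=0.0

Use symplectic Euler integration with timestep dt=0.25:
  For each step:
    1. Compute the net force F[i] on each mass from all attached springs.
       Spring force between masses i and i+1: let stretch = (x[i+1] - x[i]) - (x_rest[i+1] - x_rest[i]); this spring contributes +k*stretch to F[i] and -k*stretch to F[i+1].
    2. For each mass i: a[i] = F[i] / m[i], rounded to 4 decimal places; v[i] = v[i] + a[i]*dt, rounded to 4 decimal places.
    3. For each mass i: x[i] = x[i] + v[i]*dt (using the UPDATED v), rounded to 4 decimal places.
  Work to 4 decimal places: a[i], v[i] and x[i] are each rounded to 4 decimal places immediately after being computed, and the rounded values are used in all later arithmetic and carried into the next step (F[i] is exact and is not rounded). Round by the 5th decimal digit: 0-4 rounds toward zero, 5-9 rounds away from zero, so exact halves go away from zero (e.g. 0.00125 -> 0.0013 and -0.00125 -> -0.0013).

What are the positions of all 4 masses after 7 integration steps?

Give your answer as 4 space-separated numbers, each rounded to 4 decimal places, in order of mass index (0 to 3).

Step 0: x=[7.0000 11.0000 19.0000 25.0000] v=[0.0000 0.0000 0.0000 0.0000]
Step 1: x=[6.8750 11.2500 18.8750 25.0000] v=[-0.5000 1.0000 -0.5000 0.0000]
Step 2: x=[6.6484 11.7031 18.6563 24.9961] v=[-0.9063 1.8125 -0.8750 -0.0156]
Step 3: x=[6.3628 12.2749 18.3992 24.9816] v=[-1.1426 2.2871 -1.0284 -0.0581]
Step 4: x=[6.0717 12.8600 18.1707 24.9489] v=[-1.1646 2.3402 -0.9139 -0.1309]
Step 5: x=[5.8298 13.3527 18.0340 24.8919] v=[-0.9675 1.9708 -0.5470 -0.2282]
Step 6: x=[5.6831 13.6678 18.0333 24.8080] v=[-0.5868 1.2604 -0.0029 -0.3355]
Step 7: x=[5.6605 13.7567 18.1832 24.6999] v=[-0.0906 0.3556 0.5994 -0.4324]

Answer: 5.6605 13.7567 18.1832 24.6999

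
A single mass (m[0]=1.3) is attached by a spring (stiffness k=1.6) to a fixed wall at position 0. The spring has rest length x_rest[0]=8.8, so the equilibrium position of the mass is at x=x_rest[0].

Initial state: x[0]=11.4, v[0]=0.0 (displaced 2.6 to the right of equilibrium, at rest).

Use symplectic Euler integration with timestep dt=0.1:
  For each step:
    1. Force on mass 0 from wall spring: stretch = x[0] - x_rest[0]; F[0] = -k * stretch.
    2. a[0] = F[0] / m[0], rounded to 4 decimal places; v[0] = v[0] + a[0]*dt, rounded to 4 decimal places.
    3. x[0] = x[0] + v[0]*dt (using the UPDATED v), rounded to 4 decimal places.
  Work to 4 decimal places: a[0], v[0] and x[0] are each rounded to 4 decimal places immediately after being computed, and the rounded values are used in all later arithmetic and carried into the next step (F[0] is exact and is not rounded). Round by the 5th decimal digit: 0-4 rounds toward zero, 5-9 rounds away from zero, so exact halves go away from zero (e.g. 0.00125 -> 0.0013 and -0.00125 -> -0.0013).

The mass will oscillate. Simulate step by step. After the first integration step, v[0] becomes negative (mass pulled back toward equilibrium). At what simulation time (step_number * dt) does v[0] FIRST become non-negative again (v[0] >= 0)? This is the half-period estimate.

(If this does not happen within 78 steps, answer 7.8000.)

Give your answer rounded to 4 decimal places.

Answer: 2.9000

Derivation:
Step 0: x=[11.4000] v=[0.0000]
Step 1: x=[11.3680] v=[-0.3200]
Step 2: x=[11.3044] v=[-0.6361]
Step 3: x=[11.2100] v=[-0.9443]
Step 4: x=[11.0859] v=[-1.2409]
Step 5: x=[10.9337] v=[-1.5222]
Step 6: x=[10.7552] v=[-1.7848]
Step 7: x=[10.5527] v=[-2.0254]
Step 8: x=[10.3286] v=[-2.2411]
Step 9: x=[10.0857] v=[-2.4292]
Step 10: x=[9.8270] v=[-2.5874]
Step 11: x=[9.5556] v=[-2.7138]
Step 12: x=[9.2749] v=[-2.8068]
Step 13: x=[8.9884] v=[-2.8653]
Step 14: x=[8.6996] v=[-2.8885]
Step 15: x=[8.4120] v=[-2.8761]
Step 16: x=[8.1292] v=[-2.8284]
Step 17: x=[7.8546] v=[-2.7458]
Step 18: x=[7.5917] v=[-2.6294]
Step 19: x=[7.3436] v=[-2.4807]
Step 20: x=[7.1135] v=[-2.3015]
Step 21: x=[6.9041] v=[-2.0939]
Step 22: x=[6.7180] v=[-1.8606]
Step 23: x=[6.5576] v=[-1.6044]
Step 24: x=[6.4248] v=[-1.3284]
Step 25: x=[6.3212] v=[-1.0361]
Step 26: x=[6.2481] v=[-0.7310]
Step 27: x=[6.2064] v=[-0.4169]
Step 28: x=[6.1966] v=[-0.0977]
Step 29: x=[6.2189] v=[0.2227]
First v>=0 after going negative at step 29, time=2.9000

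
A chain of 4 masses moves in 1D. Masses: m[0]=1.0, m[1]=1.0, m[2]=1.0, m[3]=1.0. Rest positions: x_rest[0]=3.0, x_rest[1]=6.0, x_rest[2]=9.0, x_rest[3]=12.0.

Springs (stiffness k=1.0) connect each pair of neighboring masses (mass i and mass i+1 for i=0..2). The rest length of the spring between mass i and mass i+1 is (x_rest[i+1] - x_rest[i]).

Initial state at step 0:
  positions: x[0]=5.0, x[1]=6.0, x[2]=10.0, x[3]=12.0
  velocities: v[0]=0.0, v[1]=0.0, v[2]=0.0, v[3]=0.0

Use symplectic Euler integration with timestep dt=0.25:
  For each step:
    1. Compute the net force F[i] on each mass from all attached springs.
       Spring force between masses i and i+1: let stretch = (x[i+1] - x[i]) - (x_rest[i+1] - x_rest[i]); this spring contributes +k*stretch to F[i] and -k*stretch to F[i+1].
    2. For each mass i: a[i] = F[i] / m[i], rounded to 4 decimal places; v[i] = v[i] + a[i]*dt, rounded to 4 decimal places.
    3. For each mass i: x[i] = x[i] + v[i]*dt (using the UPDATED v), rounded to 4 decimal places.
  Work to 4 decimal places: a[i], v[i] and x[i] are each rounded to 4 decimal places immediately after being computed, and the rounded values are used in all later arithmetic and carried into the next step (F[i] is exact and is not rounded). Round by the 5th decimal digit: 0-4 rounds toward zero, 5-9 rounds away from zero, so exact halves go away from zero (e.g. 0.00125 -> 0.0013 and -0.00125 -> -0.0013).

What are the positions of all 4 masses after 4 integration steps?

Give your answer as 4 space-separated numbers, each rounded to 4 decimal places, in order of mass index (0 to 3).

Step 0: x=[5.0000 6.0000 10.0000 12.0000] v=[0.0000 0.0000 0.0000 0.0000]
Step 1: x=[4.8750 6.1875 9.8750 12.0625] v=[-0.5000 0.7500 -0.5000 0.2500]
Step 2: x=[4.6445 6.5235 9.6563 12.1758] v=[-0.9219 1.3438 -0.8750 0.4531]
Step 3: x=[4.3440 6.9378 9.3992 12.3191] v=[-1.2022 1.6573 -1.0283 0.5732]
Step 4: x=[4.0181 7.3439 9.1708 12.4674] v=[-1.3038 1.6242 -0.9137 0.5932]

Answer: 4.0181 7.3439 9.1708 12.4674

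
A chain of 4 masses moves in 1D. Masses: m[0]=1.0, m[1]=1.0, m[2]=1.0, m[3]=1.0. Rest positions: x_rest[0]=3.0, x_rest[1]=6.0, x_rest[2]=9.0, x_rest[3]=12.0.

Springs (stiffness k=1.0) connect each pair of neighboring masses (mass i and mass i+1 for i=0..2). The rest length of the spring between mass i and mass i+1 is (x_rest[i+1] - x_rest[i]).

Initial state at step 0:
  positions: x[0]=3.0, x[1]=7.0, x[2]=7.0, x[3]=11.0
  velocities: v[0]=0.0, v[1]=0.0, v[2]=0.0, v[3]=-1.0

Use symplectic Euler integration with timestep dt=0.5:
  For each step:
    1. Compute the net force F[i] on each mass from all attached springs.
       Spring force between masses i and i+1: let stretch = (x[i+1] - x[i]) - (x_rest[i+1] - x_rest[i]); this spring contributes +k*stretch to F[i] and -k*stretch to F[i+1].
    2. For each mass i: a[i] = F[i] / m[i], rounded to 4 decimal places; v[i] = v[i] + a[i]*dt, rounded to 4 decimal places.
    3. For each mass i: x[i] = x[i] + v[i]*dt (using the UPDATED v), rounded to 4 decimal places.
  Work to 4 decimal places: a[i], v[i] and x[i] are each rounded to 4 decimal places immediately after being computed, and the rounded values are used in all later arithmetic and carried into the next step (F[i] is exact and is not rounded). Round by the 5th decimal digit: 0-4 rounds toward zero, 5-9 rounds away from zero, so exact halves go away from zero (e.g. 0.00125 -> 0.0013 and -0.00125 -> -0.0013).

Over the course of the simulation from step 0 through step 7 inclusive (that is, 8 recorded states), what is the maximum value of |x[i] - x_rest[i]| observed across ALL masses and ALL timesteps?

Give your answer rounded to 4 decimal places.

Answer: 2.5722

Derivation:
Step 0: x=[3.0000 7.0000 7.0000 11.0000] v=[0.0000 0.0000 0.0000 -1.0000]
Step 1: x=[3.2500 6.0000 8.0000 10.2500] v=[0.5000 -2.0000 2.0000 -1.5000]
Step 2: x=[3.4375 4.8125 9.0625 9.6875] v=[0.3750 -2.3750 2.1250 -1.1250]
Step 3: x=[3.2188 4.3438 9.2188 9.7188] v=[-0.4375 -0.9375 0.3125 0.0625]
Step 4: x=[2.5313 4.8126 8.2813 10.3751] v=[-1.3750 0.9375 -1.8750 1.3125]
Step 5: x=[1.6641 5.5782 7.0001 11.2579] v=[-1.7344 1.5312 -2.5625 1.7656]
Step 6: x=[1.0254 5.7208 6.4278 11.8263] v=[-1.2774 0.2851 -1.1446 1.1367]
Step 7: x=[0.8106 4.8663 7.0284 11.7950] v=[-0.4297 -1.7091 1.2012 -0.0626]
Max displacement = 2.5722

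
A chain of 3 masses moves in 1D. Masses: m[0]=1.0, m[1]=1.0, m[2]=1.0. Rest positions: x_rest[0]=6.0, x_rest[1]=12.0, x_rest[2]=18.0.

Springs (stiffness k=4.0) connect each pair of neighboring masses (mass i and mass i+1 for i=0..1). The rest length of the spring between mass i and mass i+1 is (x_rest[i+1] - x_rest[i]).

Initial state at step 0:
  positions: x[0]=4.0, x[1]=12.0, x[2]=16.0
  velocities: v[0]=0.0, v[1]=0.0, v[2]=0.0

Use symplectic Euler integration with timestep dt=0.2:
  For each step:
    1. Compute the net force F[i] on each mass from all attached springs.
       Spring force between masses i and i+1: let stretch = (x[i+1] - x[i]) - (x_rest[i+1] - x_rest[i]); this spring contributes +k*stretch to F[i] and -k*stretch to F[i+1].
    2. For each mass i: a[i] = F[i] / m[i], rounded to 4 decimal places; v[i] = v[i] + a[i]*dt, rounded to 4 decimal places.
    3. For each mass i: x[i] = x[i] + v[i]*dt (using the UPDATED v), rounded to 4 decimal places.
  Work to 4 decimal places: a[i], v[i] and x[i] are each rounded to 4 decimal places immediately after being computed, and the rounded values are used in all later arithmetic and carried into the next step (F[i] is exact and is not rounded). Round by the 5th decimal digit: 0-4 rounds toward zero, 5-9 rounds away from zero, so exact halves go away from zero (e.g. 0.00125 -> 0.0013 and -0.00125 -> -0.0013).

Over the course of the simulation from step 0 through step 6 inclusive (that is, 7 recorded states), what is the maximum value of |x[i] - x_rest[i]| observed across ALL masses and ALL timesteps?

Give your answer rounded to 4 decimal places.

Step 0: x=[4.0000 12.0000 16.0000] v=[0.0000 0.0000 0.0000]
Step 1: x=[4.3200 11.3600 16.3200] v=[1.6000 -3.2000 1.6000]
Step 2: x=[4.8064 10.3872 16.8064] v=[2.4320 -4.8640 2.4320]
Step 3: x=[5.2257 9.5485 17.2257] v=[2.0966 -4.1933 2.0966]
Step 4: x=[5.3767 9.2465 17.3767] v=[0.7548 -1.5098 0.7548]
Step 5: x=[5.1868 9.6262 17.1868] v=[-0.9494 1.8985 -0.9494]
Step 6: x=[4.7472 10.5053 16.7472] v=[-2.1979 4.3955 -2.1979]
Max displacement = 2.7535

Answer: 2.7535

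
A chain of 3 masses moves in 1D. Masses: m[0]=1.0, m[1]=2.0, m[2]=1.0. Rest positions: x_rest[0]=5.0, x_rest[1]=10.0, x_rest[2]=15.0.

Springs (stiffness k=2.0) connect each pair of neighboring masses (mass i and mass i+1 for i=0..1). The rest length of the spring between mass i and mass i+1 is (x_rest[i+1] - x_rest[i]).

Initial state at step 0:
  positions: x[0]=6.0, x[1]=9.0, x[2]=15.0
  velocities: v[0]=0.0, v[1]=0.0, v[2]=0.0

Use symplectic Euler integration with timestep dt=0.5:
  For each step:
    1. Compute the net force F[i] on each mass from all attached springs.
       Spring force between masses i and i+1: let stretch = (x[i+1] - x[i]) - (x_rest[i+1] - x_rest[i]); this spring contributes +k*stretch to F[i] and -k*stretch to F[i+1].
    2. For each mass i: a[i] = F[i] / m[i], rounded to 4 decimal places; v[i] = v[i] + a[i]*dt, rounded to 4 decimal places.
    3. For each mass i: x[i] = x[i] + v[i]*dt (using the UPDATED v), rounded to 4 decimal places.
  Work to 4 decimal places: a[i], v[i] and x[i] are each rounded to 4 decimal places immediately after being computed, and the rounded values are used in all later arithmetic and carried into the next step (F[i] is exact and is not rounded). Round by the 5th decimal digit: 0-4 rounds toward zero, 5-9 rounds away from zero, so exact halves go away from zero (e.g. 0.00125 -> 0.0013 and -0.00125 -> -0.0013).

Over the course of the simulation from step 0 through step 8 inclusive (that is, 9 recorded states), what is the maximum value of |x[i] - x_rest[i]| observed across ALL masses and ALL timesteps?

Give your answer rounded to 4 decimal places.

Step 0: x=[6.0000 9.0000 15.0000] v=[0.0000 0.0000 0.0000]
Step 1: x=[5.0000 9.7500 14.5000] v=[-2.0000 1.5000 -1.0000]
Step 2: x=[3.8750 10.5000 14.1250] v=[-2.2500 1.5000 -0.7500]
Step 3: x=[3.5625 10.5000 14.4375] v=[-0.6250 0.0000 0.6250]
Step 4: x=[4.2188 9.7500 15.2813] v=[1.3125 -1.5000 1.6875]
Step 5: x=[5.1407 9.0000 15.8594] v=[1.8437 -1.5000 1.1562]
Step 6: x=[5.4922 9.0001 15.5078] v=[0.7030 0.0001 -0.7032]
Step 7: x=[5.0977 9.7501 14.4024] v=[-0.7891 1.5000 -2.2109]
Step 8: x=[4.5294 10.5001 13.4708] v=[-1.1367 1.5000 -1.8632]
Max displacement = 1.5292

Answer: 1.5292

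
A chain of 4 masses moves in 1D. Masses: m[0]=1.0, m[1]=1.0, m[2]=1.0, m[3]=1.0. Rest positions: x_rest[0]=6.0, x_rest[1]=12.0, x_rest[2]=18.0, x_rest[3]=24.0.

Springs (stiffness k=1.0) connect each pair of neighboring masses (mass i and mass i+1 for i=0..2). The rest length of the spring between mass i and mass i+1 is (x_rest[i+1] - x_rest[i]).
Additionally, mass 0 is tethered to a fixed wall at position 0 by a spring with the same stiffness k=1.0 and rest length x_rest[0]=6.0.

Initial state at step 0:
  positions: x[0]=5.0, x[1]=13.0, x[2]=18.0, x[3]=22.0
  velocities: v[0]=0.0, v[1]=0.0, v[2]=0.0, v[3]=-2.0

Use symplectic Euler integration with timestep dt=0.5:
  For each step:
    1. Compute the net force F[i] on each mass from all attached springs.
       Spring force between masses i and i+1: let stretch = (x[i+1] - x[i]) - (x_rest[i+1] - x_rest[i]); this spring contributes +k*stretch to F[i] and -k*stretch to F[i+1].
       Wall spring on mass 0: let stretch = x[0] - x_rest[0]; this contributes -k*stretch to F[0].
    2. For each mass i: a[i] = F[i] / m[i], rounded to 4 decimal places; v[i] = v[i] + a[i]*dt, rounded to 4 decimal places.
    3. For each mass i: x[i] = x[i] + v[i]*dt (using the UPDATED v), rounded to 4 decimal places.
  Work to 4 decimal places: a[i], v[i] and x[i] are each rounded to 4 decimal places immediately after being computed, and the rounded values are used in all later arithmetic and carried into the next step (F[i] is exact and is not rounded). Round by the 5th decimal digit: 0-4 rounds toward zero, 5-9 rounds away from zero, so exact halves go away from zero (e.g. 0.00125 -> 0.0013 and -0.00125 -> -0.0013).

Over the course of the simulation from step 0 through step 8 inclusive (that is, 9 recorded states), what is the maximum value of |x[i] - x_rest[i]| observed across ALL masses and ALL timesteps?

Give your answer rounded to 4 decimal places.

Step 0: x=[5.0000 13.0000 18.0000 22.0000] v=[0.0000 0.0000 0.0000 -2.0000]
Step 1: x=[5.7500 12.2500 17.7500 21.5000] v=[1.5000 -1.5000 -0.5000 -1.0000]
Step 2: x=[6.6875 11.2500 17.0625 21.5625] v=[1.8750 -2.0000 -1.3750 0.1250]
Step 3: x=[7.0938 10.5625 16.0469 22.0000] v=[0.8125 -1.3750 -2.0313 0.8750]
Step 4: x=[6.5938 10.3789 15.1484 22.4493] v=[-1.0001 -0.3672 -1.7970 0.8985]
Step 5: x=[5.3916 10.4414 14.8828 22.5734] v=[-2.4045 0.1250 -0.5313 0.2481]
Step 6: x=[4.1039 10.3518 15.4295 22.2748] v=[-2.5754 -0.1792 1.0933 -0.5972]
Step 7: x=[3.3522 9.9697 16.4181 21.7649] v=[-1.5034 -0.7643 1.9771 -1.0199]
Step 8: x=[3.4169 9.5453 17.1313 21.4183] v=[0.1293 -0.8489 1.4263 -0.6933]
Max displacement = 3.1172

Answer: 3.1172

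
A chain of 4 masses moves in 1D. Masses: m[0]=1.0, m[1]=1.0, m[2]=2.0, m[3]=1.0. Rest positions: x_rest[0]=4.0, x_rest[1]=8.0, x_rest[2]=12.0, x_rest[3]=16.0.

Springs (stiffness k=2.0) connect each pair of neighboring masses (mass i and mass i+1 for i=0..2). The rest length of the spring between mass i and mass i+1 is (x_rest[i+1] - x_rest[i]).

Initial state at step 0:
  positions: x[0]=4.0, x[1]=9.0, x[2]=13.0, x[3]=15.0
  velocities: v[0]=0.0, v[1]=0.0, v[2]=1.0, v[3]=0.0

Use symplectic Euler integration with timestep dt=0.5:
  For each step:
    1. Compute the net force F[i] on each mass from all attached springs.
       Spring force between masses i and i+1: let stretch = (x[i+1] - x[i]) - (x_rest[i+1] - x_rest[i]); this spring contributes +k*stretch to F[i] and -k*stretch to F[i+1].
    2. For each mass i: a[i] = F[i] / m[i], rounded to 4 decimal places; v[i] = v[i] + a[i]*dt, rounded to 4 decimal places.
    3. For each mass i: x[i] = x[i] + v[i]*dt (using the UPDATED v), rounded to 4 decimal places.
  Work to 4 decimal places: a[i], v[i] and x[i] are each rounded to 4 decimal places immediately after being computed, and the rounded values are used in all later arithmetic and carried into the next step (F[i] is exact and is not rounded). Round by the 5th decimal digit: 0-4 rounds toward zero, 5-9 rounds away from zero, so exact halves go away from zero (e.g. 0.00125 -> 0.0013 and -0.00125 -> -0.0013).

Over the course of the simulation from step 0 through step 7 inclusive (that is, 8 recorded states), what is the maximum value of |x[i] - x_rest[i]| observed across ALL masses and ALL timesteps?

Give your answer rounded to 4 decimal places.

Answer: 2.5684

Derivation:
Step 0: x=[4.0000 9.0000 13.0000 15.0000] v=[0.0000 0.0000 1.0000 0.0000]
Step 1: x=[4.5000 8.5000 13.0000 16.0000] v=[1.0000 -1.0000 0.0000 2.0000]
Step 2: x=[5.0000 8.2500 12.6250 17.5000] v=[1.0000 -0.5000 -0.7500 3.0000]
Step 3: x=[5.1250 8.5625 12.3750 18.5625] v=[0.2500 0.6250 -0.5000 2.1250]
Step 4: x=[4.9688 9.0625 12.7188 18.5313] v=[-0.3125 1.0000 0.6875 -0.0625]
Step 5: x=[4.8594 9.3438 13.6016 17.5938] v=[-0.2188 0.5626 1.7656 -1.8750]
Step 6: x=[4.9922 9.5118 14.4180 16.6602] v=[0.2656 0.3360 1.6328 -1.8672]
Step 7: x=[5.3848 9.8731 14.5684 16.6055] v=[0.7852 0.7226 0.3008 -0.1094]
Max displacement = 2.5684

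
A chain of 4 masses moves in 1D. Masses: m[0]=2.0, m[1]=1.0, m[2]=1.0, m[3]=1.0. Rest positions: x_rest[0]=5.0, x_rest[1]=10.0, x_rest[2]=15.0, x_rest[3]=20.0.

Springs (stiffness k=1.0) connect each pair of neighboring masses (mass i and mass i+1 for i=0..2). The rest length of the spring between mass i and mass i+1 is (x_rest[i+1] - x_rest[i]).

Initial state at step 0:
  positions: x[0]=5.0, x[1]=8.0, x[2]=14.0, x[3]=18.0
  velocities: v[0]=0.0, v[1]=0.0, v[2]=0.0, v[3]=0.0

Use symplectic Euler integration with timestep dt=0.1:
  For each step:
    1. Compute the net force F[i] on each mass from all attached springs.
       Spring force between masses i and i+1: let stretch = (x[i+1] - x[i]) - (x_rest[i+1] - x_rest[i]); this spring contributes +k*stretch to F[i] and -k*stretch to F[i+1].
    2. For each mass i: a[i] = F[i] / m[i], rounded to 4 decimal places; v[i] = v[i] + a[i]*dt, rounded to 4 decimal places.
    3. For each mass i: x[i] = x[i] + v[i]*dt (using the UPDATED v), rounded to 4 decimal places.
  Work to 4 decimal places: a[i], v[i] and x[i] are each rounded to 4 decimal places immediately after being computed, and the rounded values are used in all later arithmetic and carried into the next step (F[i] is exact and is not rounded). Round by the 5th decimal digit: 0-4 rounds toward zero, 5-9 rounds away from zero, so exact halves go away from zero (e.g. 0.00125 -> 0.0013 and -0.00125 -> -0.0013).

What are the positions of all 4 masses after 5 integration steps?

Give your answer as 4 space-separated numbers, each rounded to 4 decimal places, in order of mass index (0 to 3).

Step 0: x=[5.0000 8.0000 14.0000 18.0000] v=[0.0000 0.0000 0.0000 0.0000]
Step 1: x=[4.9900 8.0300 13.9800 18.0100] v=[-0.1000 0.3000 -0.2000 0.1000]
Step 2: x=[4.9702 8.0891 13.9408 18.0297] v=[-0.1980 0.5910 -0.3920 0.1970]
Step 3: x=[4.9410 8.1755 13.8840 18.0585] v=[-0.2921 0.8643 -0.5683 0.2881]
Step 4: x=[4.9030 8.2867 13.8118 18.0956] v=[-0.3804 1.1117 -0.7217 0.3707]
Step 5: x=[4.8569 8.4193 13.7272 18.1398] v=[-0.4612 1.3258 -0.8458 0.4423]

Answer: 4.8569 8.4193 13.7272 18.1398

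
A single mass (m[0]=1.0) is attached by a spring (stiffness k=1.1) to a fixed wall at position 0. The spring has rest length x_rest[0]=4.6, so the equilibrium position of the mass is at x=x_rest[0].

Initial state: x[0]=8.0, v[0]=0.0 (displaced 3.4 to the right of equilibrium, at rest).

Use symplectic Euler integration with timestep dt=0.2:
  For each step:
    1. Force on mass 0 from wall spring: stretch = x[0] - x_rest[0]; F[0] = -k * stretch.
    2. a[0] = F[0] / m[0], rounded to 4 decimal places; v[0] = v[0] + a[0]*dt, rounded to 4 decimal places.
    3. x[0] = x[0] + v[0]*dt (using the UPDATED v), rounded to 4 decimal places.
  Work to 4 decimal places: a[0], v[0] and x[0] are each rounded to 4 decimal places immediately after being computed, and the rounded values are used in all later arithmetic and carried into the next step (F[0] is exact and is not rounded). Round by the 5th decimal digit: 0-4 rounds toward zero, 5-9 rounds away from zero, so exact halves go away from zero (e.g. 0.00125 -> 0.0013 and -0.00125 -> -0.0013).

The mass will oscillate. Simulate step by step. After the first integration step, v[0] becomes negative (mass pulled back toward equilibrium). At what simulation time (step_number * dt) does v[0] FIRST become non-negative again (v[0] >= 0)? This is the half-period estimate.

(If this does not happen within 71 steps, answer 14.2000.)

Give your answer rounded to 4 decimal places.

Step 0: x=[8.0000] v=[0.0000]
Step 1: x=[7.8504] v=[-0.7480]
Step 2: x=[7.5578] v=[-1.4631]
Step 3: x=[7.1350] v=[-2.1138]
Step 4: x=[6.6007] v=[-2.6715]
Step 5: x=[5.9784] v=[-3.1117]
Step 6: x=[5.2954] v=[-3.4149]
Step 7: x=[4.5818] v=[-3.5679]
Step 8: x=[3.8690] v=[-3.5639]
Step 9: x=[3.1884] v=[-3.4031]
Step 10: x=[2.5699] v=[-3.0925]
Step 11: x=[2.0407] v=[-2.6459]
Step 12: x=[1.6241] v=[-2.0829]
Step 13: x=[1.3385] v=[-1.4282]
Step 14: x=[1.1964] v=[-0.7107]
Step 15: x=[1.2040] v=[0.0381]
First v>=0 after going negative at step 15, time=3.0000

Answer: 3.0000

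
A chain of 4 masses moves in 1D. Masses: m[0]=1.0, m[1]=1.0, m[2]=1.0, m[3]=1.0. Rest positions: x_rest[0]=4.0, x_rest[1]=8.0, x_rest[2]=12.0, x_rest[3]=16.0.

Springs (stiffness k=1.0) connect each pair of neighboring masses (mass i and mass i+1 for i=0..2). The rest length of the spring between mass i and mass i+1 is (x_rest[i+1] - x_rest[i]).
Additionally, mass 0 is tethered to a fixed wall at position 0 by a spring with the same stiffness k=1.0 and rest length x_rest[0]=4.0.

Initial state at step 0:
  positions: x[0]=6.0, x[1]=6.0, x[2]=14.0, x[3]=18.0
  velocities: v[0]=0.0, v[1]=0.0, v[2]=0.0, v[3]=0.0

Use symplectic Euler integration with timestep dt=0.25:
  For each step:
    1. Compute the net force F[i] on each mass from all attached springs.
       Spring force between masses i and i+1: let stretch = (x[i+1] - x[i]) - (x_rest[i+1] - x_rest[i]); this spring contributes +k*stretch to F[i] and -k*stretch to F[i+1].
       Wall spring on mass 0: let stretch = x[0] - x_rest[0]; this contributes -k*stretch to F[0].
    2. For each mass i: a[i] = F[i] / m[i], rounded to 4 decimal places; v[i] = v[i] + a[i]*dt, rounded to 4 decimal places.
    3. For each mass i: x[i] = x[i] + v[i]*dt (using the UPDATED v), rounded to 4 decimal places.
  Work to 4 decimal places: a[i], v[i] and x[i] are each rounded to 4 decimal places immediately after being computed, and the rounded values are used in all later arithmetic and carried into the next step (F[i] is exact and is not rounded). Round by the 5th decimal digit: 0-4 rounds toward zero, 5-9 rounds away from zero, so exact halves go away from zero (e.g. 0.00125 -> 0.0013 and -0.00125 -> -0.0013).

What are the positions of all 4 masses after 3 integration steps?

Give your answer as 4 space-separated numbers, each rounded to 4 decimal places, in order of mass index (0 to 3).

Step 0: x=[6.0000 6.0000 14.0000 18.0000] v=[0.0000 0.0000 0.0000 0.0000]
Step 1: x=[5.6250 6.5000 13.7500 18.0000] v=[-1.5000 2.0000 -1.0000 0.0000]
Step 2: x=[4.9531 7.3985 13.3125 17.9844] v=[-2.6875 3.5938 -1.7500 -0.0625]
Step 3: x=[4.1245 8.5138 12.7974 17.9268] v=[-3.3144 4.4610 -2.0605 -0.2305]

Answer: 4.1245 8.5138 12.7974 17.9268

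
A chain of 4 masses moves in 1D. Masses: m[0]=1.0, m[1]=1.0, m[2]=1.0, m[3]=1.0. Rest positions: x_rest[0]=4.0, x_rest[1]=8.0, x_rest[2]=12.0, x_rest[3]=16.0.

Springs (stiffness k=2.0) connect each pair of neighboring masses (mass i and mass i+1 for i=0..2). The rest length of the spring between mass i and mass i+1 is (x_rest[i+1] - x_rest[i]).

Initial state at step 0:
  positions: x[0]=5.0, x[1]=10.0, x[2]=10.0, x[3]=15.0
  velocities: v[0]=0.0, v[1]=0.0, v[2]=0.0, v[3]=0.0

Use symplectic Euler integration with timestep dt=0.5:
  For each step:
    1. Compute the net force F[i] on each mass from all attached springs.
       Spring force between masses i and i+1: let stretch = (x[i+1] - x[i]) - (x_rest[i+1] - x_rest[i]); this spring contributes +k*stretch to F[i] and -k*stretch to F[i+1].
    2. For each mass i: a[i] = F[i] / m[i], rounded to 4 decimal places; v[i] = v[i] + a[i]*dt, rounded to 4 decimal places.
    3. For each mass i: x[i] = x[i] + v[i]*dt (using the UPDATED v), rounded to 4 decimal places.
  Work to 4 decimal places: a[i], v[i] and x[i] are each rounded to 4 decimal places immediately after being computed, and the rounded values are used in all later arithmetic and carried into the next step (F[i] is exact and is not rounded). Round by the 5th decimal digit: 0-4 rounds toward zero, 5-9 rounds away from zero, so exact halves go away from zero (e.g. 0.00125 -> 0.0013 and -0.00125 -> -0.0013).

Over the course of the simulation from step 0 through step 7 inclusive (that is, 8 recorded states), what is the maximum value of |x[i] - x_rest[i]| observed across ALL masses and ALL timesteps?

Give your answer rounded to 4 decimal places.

Step 0: x=[5.0000 10.0000 10.0000 15.0000] v=[0.0000 0.0000 0.0000 0.0000]
Step 1: x=[5.5000 7.5000 12.5000 14.5000] v=[1.0000 -5.0000 5.0000 -1.0000]
Step 2: x=[5.0000 6.5000 13.5000 15.0000] v=[-1.0000 -2.0000 2.0000 1.0000]
Step 3: x=[3.2500 8.2500 11.7500 16.7500] v=[-3.5000 3.5000 -3.5000 3.5000]
Step 4: x=[2.0000 9.2500 10.7500 18.0000] v=[-2.5000 2.0000 -2.0000 2.5000]
Step 5: x=[2.3750 7.3750 12.6250 17.6250] v=[0.7500 -3.7500 3.7500 -0.7500]
Step 6: x=[3.2500 5.6250 14.3750 16.7500] v=[1.7500 -3.5000 3.5000 -1.7500]
Step 7: x=[3.3125 7.0625 12.9375 16.6875] v=[0.1250 2.8750 -2.8750 -0.1250]
Max displacement = 2.3750

Answer: 2.3750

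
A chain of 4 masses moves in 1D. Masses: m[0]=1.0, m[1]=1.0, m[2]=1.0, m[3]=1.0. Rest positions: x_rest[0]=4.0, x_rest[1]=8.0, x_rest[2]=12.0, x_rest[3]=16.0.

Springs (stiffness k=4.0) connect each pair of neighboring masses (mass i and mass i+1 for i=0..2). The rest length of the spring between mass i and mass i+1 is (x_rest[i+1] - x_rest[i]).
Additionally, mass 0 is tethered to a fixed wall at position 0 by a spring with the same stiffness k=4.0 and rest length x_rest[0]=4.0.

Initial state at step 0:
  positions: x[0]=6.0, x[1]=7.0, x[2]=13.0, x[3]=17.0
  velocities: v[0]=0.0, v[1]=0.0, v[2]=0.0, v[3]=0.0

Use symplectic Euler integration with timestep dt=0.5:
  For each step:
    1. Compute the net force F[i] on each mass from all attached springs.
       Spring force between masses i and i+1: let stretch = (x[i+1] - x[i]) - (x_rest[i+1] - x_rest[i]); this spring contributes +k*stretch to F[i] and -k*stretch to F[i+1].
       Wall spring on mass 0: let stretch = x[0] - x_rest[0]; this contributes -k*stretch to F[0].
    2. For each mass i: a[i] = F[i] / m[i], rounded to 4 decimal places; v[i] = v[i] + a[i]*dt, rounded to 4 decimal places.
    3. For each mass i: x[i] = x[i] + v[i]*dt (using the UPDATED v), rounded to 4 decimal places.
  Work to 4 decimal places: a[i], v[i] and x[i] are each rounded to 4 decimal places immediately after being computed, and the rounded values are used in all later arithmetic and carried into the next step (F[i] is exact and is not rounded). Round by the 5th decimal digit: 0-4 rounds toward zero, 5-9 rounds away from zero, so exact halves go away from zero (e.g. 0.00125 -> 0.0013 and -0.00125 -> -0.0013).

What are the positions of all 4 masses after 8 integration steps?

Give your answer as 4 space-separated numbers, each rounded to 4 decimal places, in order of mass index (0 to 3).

Step 0: x=[6.0000 7.0000 13.0000 17.0000] v=[0.0000 0.0000 0.0000 0.0000]
Step 1: x=[1.0000 12.0000 11.0000 17.0000] v=[-10.0000 10.0000 -4.0000 0.0000]
Step 2: x=[6.0000 5.0000 16.0000 15.0000] v=[10.0000 -14.0000 10.0000 -4.0000]
Step 3: x=[4.0000 10.0000 9.0000 18.0000] v=[-4.0000 10.0000 -14.0000 6.0000]
Step 4: x=[4.0000 8.0000 12.0000 16.0000] v=[0.0000 -4.0000 6.0000 -4.0000]
Step 5: x=[4.0000 6.0000 15.0000 14.0000] v=[0.0000 -4.0000 6.0000 -4.0000]
Step 6: x=[2.0000 11.0000 8.0000 17.0000] v=[-4.0000 10.0000 -14.0000 6.0000]
Step 7: x=[7.0000 4.0000 13.0000 15.0000] v=[10.0000 -14.0000 10.0000 -4.0000]
Step 8: x=[2.0000 9.0000 11.0000 15.0000] v=[-10.0000 10.0000 -4.0000 0.0000]

Answer: 2.0000 9.0000 11.0000 15.0000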